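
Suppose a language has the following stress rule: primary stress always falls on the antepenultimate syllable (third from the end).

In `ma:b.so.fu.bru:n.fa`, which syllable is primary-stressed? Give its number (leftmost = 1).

3

The word has 5 syllables; the antepenultimate syllable (third from the end) is syllable 3 (fu).
Primary stress: syllable 3 → ma:b.so.ˈfu.bru:n.fa.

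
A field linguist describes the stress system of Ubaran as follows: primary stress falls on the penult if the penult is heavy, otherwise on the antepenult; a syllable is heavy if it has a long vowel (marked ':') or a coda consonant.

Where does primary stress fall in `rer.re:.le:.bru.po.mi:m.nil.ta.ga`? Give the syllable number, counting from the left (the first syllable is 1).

Weights: 7 nil H, 8 ta L, 9 ga L.
The penult (syllable 8, ta) is light, so stress falls on the antepenult (syllable 7, nil).
Primary stress: syllable 7 → rer.re:.le:.bru.po.mi:m.ˈnil.ta.ga.

7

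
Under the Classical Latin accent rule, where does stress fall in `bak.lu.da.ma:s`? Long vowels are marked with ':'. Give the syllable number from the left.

2

Classical Latin: stress the penult if heavy (long vowel or closed), else the antepenult.
Weights: 2 lu L, 3 da L, 4 ma:s H.
The penult (syllable 3, da) is light, so stress falls on the antepenult (syllable 2, lu).
Stress on syllable 2: bak.ˈlu.da.ma:s.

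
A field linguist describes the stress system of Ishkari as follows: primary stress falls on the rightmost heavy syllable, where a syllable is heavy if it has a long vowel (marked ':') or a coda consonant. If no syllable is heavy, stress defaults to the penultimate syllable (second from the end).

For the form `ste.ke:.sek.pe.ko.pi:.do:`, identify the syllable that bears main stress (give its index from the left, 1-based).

7

Weights: 1 ste L, 2 ke: H, 3 sek H, 4 pe L, 5 ko L, 6 pi: H, 7 do: H.
Heavy syllables in the domain: 2, 3, 6, 7. The rightmost is syllable 7 (do:).
Primary stress: syllable 7 → ste.ke:.sek.pe.ko.pi:.ˈdo:.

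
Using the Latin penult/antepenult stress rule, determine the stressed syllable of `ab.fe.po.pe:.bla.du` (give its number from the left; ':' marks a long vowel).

4

Classical Latin: stress the penult if heavy (long vowel or closed), else the antepenult.
Weights: 4 pe: H, 5 bla L, 6 du L.
The penult (syllable 5, bla) is light, so stress falls on the antepenult (syllable 4, pe:).
Stress on syllable 4: ab.fe.po.ˈpe:.bla.du.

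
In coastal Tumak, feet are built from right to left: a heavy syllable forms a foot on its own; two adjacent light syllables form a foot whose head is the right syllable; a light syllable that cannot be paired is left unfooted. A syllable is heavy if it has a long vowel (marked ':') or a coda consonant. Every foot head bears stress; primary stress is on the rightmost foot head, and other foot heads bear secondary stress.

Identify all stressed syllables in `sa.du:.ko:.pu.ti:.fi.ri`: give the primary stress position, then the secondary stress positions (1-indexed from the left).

Weights: 1 sa L, 2 du: H, 3 ko: H, 4 pu L, 5 ti: H, 6 fi L, 7 ri L.
Parse right to left (heavy = foot alone; LL = one foot; stranded L unfooted): sa (ˈdu:) (ˈko:) pu (ˈti:) (fi.ˈri).
Foot heads: 2, 3, 5, 7.
Primary stress on the rightmost head = syllable 7.
Secondary stress on 2, 3, 5: sa.ˌdu:.ˌko:.pu.ˌti:.fi.ˈri.

primary 7, secondary 2, 3, 5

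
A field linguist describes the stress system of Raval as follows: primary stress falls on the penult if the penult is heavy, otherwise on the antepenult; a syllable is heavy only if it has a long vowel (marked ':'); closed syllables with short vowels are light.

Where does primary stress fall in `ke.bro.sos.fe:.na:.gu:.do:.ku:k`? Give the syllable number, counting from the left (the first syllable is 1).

Weights: 6 gu: H, 7 do: H, 8 ku:k H.
The penult (syllable 7, do:) is heavy, so it takes stress.
Primary stress: syllable 7 → ke.bro.sos.fe:.na:.gu:.ˈdo:.ku:k.

7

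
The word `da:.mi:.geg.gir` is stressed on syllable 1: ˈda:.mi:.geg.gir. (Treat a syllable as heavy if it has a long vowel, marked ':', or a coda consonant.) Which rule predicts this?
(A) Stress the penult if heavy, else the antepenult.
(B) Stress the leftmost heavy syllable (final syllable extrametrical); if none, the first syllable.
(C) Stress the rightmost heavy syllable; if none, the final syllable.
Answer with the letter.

Rule A → syllable 3 (observed: 1).
Rule B → syllable 1 ✓.
Rule C → syllable 4 (observed: 1).

B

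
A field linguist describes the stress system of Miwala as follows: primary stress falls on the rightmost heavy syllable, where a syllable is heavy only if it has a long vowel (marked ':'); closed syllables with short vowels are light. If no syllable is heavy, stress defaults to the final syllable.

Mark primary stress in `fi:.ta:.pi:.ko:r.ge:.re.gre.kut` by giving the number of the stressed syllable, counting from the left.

5

Weights: 1 fi: H, 2 ta: H, 3 pi: H, 4 ko:r H, 5 ge: H, 6 re L, 7 gre L, 8 kut L.
Heavy syllables in the domain: 1, 2, 3, 4, 5. The rightmost is syllable 5 (ge:).
Primary stress: syllable 5 → fi:.ta:.pi:.ko:r.ˈge:.re.gre.kut.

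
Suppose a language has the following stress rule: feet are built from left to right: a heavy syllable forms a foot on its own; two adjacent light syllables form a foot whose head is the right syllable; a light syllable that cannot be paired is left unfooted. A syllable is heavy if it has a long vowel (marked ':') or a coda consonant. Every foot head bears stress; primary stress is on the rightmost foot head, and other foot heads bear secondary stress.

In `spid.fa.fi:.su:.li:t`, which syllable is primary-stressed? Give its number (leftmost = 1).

5

Weights: 1 spid H, 2 fa L, 3 fi: H, 4 su: H, 5 li:t H.
Parse left to right (heavy = foot alone; LL = one foot; stranded L unfooted): (ˈspid) fa (ˈfi:) (ˈsu:) (ˈli:t).
Foot heads: 1, 3, 4, 5.
Primary stress on the rightmost head = syllable 5.
Primary stress: syllable 5 → spid.fa.fi:.su:.ˈli:t.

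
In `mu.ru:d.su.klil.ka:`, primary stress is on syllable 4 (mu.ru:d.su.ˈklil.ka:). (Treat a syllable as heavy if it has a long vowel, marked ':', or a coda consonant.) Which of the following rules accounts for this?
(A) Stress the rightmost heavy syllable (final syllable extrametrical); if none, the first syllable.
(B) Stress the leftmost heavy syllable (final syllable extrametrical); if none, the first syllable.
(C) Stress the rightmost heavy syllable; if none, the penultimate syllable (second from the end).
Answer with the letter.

Rule A → syllable 4 ✓.
Rule B → syllable 2 (observed: 4).
Rule C → syllable 5 (observed: 4).

A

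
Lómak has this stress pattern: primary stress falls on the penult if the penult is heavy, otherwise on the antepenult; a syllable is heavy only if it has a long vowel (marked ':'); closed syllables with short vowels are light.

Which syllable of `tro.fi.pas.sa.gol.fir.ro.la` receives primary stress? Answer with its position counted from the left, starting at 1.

Weights: 6 fir L, 7 ro L, 8 la L.
The penult (syllable 7, ro) is light, so stress falls on the antepenult (syllable 6, fir).
Primary stress: syllable 6 → tro.fi.pas.sa.gol.ˈfir.ro.la.

6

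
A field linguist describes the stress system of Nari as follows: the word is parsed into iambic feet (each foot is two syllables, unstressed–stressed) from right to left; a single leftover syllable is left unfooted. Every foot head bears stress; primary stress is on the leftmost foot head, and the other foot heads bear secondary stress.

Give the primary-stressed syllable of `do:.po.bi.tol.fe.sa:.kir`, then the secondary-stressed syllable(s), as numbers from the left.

Parse right to left into iambic (σˈσ) feet: do: (po.ˈbi) (tol.ˈfe) (sa:.ˈkir). Syllable 1 is left unfooted.
Foot heads (stressed positions): 3, 5, 7.
End Rule Leftmost: primary stress on the leftmost head = syllable 3.
Secondary stress on 5, 7: do:.po.ˈbi.tol.ˌfe.sa:.ˌkir.

primary 3, secondary 5, 7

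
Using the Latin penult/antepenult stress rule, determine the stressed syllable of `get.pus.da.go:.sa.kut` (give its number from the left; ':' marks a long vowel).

Classical Latin: stress the penult if heavy (long vowel or closed), else the antepenult.
Weights: 4 go: H, 5 sa L, 6 kut H.
The penult (syllable 5, sa) is light, so stress falls on the antepenult (syllable 4, go:).
Stress on syllable 4: get.pus.da.ˈgo:.sa.kut.

4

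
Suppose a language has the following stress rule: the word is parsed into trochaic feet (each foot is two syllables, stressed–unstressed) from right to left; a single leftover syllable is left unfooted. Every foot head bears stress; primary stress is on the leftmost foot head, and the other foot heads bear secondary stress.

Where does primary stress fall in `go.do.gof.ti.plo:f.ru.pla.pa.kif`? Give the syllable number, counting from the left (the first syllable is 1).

2

Parse right to left into trochaic (ˈσσ) feet: go (ˈdo.gof) (ˈti.plo:f) (ˈru.pla) (ˈpa.kif). Syllable 1 is left unfooted.
Foot heads (stressed positions): 2, 4, 6, 8.
End Rule Leftmost: primary stress on the leftmost head = syllable 2.
Primary stress: syllable 2 → go.ˈdo.gof.ti.plo:f.ru.pla.pa.kif.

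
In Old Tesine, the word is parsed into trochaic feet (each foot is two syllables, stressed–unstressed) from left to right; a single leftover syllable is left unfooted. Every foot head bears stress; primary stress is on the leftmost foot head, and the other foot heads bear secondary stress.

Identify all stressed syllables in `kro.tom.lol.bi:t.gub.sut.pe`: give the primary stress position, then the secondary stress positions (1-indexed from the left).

primary 1, secondary 3, 5

Parse left to right into trochaic (ˈσσ) feet: (ˈkro.tom) (ˈlol.bi:t) (ˈgub.sut) pe. Syllable 7 is left unfooted.
Foot heads (stressed positions): 1, 3, 5.
End Rule Leftmost: primary stress on the leftmost head = syllable 1.
Secondary stress on 3, 5: ˈkro.tom.ˌlol.bi:t.ˌgub.sut.pe.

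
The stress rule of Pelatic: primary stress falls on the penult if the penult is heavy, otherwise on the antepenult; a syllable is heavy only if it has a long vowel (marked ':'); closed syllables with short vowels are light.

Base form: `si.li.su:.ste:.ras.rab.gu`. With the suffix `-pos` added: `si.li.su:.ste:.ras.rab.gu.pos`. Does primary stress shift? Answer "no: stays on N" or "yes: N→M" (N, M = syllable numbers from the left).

Base `si.li.su:.ste:.ras.rab.gu` (7 syllables):
  Weights: 5 ras L, 6 rab L, 7 gu L.
  The penult (syllable 6, rab) is light, so stress falls on the antepenult (syllable 5, ras).
  → primary stress on syllable 5.
Suffixed `si.li.su:.ste:.ras.rab.gu.pos` (8 syllables):
  Weights: 6 rab L, 7 gu L, 8 pos L.
  The penult (syllable 7, gu) is light, so stress falls on the antepenult (syllable 6, rab).
  → primary stress on syllable 6.

yes: 5→6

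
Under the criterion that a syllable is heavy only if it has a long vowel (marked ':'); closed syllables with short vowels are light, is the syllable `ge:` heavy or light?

heavy

`ge:`: long vowel, open (no coda). Long vowel → heavy.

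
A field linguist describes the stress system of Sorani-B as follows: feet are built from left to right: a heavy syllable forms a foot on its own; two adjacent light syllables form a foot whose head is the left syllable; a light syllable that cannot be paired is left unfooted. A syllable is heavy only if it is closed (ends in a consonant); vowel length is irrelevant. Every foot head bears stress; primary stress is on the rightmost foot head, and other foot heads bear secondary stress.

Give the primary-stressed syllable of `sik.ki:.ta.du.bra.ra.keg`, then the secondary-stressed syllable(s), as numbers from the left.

Weights: 1 sik H, 2 ki: L, 3 ta L, 4 du L, 5 bra L, 6 ra L, 7 keg H.
Parse left to right (heavy = foot alone; LL = one foot; stranded L unfooted): (ˈsik) (ˈki:.ta) (ˈdu.bra) ra (ˈkeg).
Foot heads: 1, 2, 4, 7.
Primary stress on the rightmost head = syllable 7.
Secondary stress on 1, 2, 4: ˌsik.ˌki:.ta.ˌdu.bra.ra.ˈkeg.

primary 7, secondary 1, 2, 4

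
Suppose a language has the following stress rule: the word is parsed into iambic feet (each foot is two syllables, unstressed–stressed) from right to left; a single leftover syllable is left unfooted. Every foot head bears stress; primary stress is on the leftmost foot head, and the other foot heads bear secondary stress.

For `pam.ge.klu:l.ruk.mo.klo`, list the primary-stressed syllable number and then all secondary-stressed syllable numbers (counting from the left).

Parse right to left into iambic (σˈσ) feet: (pam.ˈge) (klu:l.ˈruk) (mo.ˈklo).
Foot heads (stressed positions): 2, 4, 6.
End Rule Leftmost: primary stress on the leftmost head = syllable 2.
Secondary stress on 4, 6: pam.ˈge.klu:l.ˌruk.mo.ˌklo.

primary 2, secondary 4, 6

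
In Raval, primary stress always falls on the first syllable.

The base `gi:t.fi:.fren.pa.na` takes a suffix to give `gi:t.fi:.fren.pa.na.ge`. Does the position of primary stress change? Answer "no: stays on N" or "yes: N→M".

no: stays on 1

Base `gi:t.fi:.fren.pa.na` (5 syllables):
  The word has 5 syllables; the first syllable is syllable 1 (gi:t).
  → primary stress on syllable 1.
Suffixed `gi:t.fi:.fren.pa.na.ge` (6 syllables):
  The word has 6 syllables; the first syllable is syllable 1 (gi:t).
  → primary stress on syllable 1.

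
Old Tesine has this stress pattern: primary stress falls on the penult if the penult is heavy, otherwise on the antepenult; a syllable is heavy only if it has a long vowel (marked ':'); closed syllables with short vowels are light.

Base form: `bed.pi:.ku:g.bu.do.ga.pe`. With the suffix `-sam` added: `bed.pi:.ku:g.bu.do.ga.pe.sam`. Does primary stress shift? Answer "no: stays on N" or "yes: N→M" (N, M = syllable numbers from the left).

Base `bed.pi:.ku:g.bu.do.ga.pe` (7 syllables):
  Weights: 5 do L, 6 ga L, 7 pe L.
  The penult (syllable 6, ga) is light, so stress falls on the antepenult (syllable 5, do).
  → primary stress on syllable 5.
Suffixed `bed.pi:.ku:g.bu.do.ga.pe.sam` (8 syllables):
  Weights: 6 ga L, 7 pe L, 8 sam L.
  The penult (syllable 7, pe) is light, so stress falls on the antepenult (syllable 6, ga).
  → primary stress on syllable 6.

yes: 5→6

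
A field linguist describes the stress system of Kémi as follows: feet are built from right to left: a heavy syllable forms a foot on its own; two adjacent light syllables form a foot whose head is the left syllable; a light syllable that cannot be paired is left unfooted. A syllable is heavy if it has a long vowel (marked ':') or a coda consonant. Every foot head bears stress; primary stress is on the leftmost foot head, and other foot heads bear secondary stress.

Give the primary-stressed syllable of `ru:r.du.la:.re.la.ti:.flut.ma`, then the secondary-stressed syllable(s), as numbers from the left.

Weights: 1 ru:r H, 2 du L, 3 la: H, 4 re L, 5 la L, 6 ti: H, 7 flut H, 8 ma L.
Parse right to left (heavy = foot alone; LL = one foot; stranded L unfooted): (ˈru:r) du (ˈla:) (ˈre.la) (ˈti:) (ˈflut) ma.
Foot heads: 1, 3, 4, 6, 7.
Primary stress on the leftmost head = syllable 1.
Secondary stress on 3, 4, 6, 7: ˈru:r.du.ˌla:.ˌre.la.ˌti:.ˌflut.ma.

primary 1, secondary 3, 4, 6, 7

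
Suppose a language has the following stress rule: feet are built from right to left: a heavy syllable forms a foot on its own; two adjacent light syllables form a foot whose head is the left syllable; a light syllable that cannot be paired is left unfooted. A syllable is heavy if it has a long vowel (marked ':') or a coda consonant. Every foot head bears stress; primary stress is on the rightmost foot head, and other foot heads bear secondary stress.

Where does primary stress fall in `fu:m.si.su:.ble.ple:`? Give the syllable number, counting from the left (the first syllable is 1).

Weights: 1 fu:m H, 2 si L, 3 su: H, 4 ble L, 5 ple: H.
Parse right to left (heavy = foot alone; LL = one foot; stranded L unfooted): (ˈfu:m) si (ˈsu:) ble (ˈple:).
Foot heads: 1, 3, 5.
Primary stress on the rightmost head = syllable 5.
Primary stress: syllable 5 → fu:m.si.su:.ble.ˈple:.

5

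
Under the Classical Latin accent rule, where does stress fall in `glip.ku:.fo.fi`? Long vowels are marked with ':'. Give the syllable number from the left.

Classical Latin: stress the penult if heavy (long vowel or closed), else the antepenult.
Weights: 2 ku: H, 3 fo L, 4 fi L.
The penult (syllable 3, fo) is light, so stress falls on the antepenult (syllable 2, ku:).
Stress on syllable 2: glip.ˈku:.fo.fi.

2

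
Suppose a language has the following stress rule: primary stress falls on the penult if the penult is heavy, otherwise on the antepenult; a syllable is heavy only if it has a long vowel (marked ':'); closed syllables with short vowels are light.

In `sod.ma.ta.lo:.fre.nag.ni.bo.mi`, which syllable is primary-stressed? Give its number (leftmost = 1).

Weights: 7 ni L, 8 bo L, 9 mi L.
The penult (syllable 8, bo) is light, so stress falls on the antepenult (syllable 7, ni).
Primary stress: syllable 7 → sod.ma.ta.lo:.fre.nag.ˈni.bo.mi.

7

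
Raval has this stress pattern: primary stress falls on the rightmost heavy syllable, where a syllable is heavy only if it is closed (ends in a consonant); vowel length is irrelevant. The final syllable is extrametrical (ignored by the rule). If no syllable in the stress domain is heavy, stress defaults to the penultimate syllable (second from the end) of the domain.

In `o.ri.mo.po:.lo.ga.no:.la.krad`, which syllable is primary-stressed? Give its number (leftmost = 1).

7

The final syllable (9, krad) is extrametrical; the stress domain is syllables 1–8.
Weights: 1 o L, 2 ri L, 3 mo L, 4 po: L, 5 lo L, 6 ga L, 7 no: L, 8 la L.
No heavy syllable in the domain; default to the penultimate syllable (second from the end) of the domain = syllable 7.
Primary stress: syllable 7 → o.ri.mo.po:.lo.ga.ˈno:.la.krad.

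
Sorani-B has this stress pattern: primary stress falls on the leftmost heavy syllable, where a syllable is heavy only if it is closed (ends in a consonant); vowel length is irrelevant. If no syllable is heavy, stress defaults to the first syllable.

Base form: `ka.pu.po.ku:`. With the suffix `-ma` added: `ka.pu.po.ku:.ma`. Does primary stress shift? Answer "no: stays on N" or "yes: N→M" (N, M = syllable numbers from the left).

no: stays on 1

Base `ka.pu.po.ku:` (4 syllables):
  Weights: 1 ka L, 2 pu L, 3 po L, 4 ku: L.
  No heavy syllable in the domain; default to the first syllable = syllable 1.
  → primary stress on syllable 1.
Suffixed `ka.pu.po.ku:.ma` (5 syllables):
  Weights: 1 ka L, 2 pu L, 3 po L, 4 ku: L, 5 ma L.
  No heavy syllable in the domain; default to the first syllable = syllable 1.
  → primary stress on syllable 1.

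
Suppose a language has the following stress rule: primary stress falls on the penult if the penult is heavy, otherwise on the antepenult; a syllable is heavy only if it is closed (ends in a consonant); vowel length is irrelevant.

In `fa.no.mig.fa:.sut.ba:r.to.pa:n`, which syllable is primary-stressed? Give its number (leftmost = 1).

6

Weights: 6 ba:r H, 7 to L, 8 pa:n H.
The penult (syllable 7, to) is light, so stress falls on the antepenult (syllable 6, ba:r).
Primary stress: syllable 6 → fa.no.mig.fa:.sut.ˈba:r.to.pa:n.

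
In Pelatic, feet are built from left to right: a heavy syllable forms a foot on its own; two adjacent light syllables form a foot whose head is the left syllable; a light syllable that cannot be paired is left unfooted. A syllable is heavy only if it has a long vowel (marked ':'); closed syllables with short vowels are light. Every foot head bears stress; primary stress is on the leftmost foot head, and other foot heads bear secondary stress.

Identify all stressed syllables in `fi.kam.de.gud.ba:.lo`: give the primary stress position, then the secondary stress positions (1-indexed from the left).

primary 1, secondary 3, 5

Weights: 1 fi L, 2 kam L, 3 de L, 4 gud L, 5 ba: H, 6 lo L.
Parse left to right (heavy = foot alone; LL = one foot; stranded L unfooted): (ˈfi.kam) (ˈde.gud) (ˈba:) lo.
Foot heads: 1, 3, 5.
Primary stress on the leftmost head = syllable 1.
Secondary stress on 3, 5: ˈfi.kam.ˌde.gud.ˌba:.lo.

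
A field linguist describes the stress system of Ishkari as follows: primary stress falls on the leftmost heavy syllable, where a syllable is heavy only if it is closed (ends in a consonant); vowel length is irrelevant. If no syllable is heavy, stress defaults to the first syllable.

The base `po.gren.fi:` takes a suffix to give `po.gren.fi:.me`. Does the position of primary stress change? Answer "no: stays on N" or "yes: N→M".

Base `po.gren.fi:` (3 syllables):
  Weights: 1 po L, 2 gren H, 3 fi: L.
  Heavy syllables in the domain: 2. The leftmost is syllable 2 (gren).
  → primary stress on syllable 2.
Suffixed `po.gren.fi:.me` (4 syllables):
  Weights: 1 po L, 2 gren H, 3 fi: L, 4 me L.
  Heavy syllables in the domain: 2. The leftmost is syllable 2 (gren).
  → primary stress on syllable 2.

no: stays on 2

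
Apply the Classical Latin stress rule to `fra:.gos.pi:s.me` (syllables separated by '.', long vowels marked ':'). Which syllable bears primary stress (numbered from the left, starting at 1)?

Classical Latin: stress the penult if heavy (long vowel or closed), else the antepenult.
Weights: 2 gos H, 3 pi:s H, 4 me L.
The penult (syllable 3, pi:s) is heavy, so it takes stress.
Stress on syllable 3: fra:.gos.ˈpi:s.me.

3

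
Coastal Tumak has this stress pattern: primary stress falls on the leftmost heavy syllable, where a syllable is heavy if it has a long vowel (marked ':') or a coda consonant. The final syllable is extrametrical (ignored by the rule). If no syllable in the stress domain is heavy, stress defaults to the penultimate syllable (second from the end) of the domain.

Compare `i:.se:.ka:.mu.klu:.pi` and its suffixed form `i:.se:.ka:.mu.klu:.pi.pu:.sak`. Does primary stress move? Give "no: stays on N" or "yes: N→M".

no: stays on 1

Base `i:.se:.ka:.mu.klu:.pi` (6 syllables):
  The final syllable (6, pi) is extrametrical; the stress domain is syllables 1–5.
  Weights: 1 i: H, 2 se: H, 3 ka: H, 4 mu L, 5 klu: H.
  Heavy syllables in the domain: 1, 2, 3, 5. The leftmost is syllable 1 (i:).
  → primary stress on syllable 1.
Suffixed `i:.se:.ka:.mu.klu:.pi.pu:.sak` (8 syllables):
  The final syllable (8, sak) is extrametrical; the stress domain is syllables 1–7.
  Weights: 1 i: H, 2 se: H, 3 ka: H, 4 mu L, 5 klu: H, 6 pi L, 7 pu: H.
  Heavy syllables in the domain: 1, 2, 3, 5, 7. The leftmost is syllable 1 (i:).
  → primary stress on syllable 1.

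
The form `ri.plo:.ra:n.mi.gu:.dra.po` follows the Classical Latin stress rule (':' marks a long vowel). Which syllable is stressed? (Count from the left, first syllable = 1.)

5

Classical Latin: stress the penult if heavy (long vowel or closed), else the antepenult.
Weights: 5 gu: H, 6 dra L, 7 po L.
The penult (syllable 6, dra) is light, so stress falls on the antepenult (syllable 5, gu:).
Stress on syllable 5: ri.plo:.ra:n.mi.ˈgu:.dra.po.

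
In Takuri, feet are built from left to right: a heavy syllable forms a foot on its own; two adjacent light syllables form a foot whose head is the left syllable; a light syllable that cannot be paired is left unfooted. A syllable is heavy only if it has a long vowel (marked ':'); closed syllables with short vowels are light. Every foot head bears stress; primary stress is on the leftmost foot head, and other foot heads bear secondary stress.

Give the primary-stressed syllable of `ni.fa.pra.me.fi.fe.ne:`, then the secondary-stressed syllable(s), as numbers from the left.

Weights: 1 ni L, 2 fa L, 3 pra L, 4 me L, 5 fi L, 6 fe L, 7 ne: H.
Parse left to right (heavy = foot alone; LL = one foot; stranded L unfooted): (ˈni.fa) (ˈpra.me) (ˈfi.fe) (ˈne:).
Foot heads: 1, 3, 5, 7.
Primary stress on the leftmost head = syllable 1.
Secondary stress on 3, 5, 7: ˈni.fa.ˌpra.me.ˌfi.fe.ˌne:.

primary 1, secondary 3, 5, 7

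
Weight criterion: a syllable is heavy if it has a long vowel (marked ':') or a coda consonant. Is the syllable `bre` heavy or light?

light

`bre`: short vowel, open (no coda). Short vowel, open → light.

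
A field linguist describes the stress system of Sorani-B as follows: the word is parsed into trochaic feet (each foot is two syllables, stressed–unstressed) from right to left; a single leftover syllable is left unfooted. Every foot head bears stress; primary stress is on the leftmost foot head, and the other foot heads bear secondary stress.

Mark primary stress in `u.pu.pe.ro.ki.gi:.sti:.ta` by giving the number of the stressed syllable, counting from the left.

1

Parse right to left into trochaic (ˈσσ) feet: (ˈu.pu) (ˈpe.ro) (ˈki.gi:) (ˈsti:.ta).
Foot heads (stressed positions): 1, 3, 5, 7.
End Rule Leftmost: primary stress on the leftmost head = syllable 1.
Primary stress: syllable 1 → ˈu.pu.pe.ro.ki.gi:.sti:.ta.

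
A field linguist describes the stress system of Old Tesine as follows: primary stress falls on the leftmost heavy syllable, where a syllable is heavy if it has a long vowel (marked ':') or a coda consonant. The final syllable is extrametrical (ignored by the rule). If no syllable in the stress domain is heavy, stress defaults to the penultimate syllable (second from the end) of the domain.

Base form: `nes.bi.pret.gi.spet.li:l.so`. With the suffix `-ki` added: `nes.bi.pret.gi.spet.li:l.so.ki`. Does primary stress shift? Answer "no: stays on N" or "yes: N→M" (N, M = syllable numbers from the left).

no: stays on 1

Base `nes.bi.pret.gi.spet.li:l.so` (7 syllables):
  The final syllable (7, so) is extrametrical; the stress domain is syllables 1–6.
  Weights: 1 nes H, 2 bi L, 3 pret H, 4 gi L, 5 spet H, 6 li:l H.
  Heavy syllables in the domain: 1, 3, 5, 6. The leftmost is syllable 1 (nes).
  → primary stress on syllable 1.
Suffixed `nes.bi.pret.gi.spet.li:l.so.ki` (8 syllables):
  The final syllable (8, ki) is extrametrical; the stress domain is syllables 1–7.
  Weights: 1 nes H, 2 bi L, 3 pret H, 4 gi L, 5 spet H, 6 li:l H, 7 so L.
  Heavy syllables in the domain: 1, 3, 5, 6. The leftmost is syllable 1 (nes).
  → primary stress on syllable 1.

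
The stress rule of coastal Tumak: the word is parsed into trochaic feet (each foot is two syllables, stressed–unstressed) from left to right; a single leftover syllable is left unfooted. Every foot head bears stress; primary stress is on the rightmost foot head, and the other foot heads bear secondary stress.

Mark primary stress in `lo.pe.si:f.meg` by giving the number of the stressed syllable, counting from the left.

Parse left to right into trochaic (ˈσσ) feet: (ˈlo.pe) (ˈsi:f.meg).
Foot heads (stressed positions): 1, 3.
End Rule Rightmost: primary stress on the rightmost head = syllable 3.
Primary stress: syllable 3 → lo.pe.ˈsi:f.meg.

3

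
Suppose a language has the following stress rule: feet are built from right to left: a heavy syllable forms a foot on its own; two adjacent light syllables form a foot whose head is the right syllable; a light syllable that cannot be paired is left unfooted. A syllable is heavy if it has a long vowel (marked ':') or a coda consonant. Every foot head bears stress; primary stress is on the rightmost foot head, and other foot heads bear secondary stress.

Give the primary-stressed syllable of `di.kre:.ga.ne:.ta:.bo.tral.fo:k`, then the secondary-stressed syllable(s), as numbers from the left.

Weights: 1 di L, 2 kre: H, 3 ga L, 4 ne: H, 5 ta: H, 6 bo L, 7 tral H, 8 fo:k H.
Parse right to left (heavy = foot alone; LL = one foot; stranded L unfooted): di (ˈkre:) ga (ˈne:) (ˈta:) bo (ˈtral) (ˈfo:k).
Foot heads: 2, 4, 5, 7, 8.
Primary stress on the rightmost head = syllable 8.
Secondary stress on 2, 4, 5, 7: di.ˌkre:.ga.ˌne:.ˌta:.bo.ˌtral.ˈfo:k.

primary 8, secondary 2, 4, 5, 7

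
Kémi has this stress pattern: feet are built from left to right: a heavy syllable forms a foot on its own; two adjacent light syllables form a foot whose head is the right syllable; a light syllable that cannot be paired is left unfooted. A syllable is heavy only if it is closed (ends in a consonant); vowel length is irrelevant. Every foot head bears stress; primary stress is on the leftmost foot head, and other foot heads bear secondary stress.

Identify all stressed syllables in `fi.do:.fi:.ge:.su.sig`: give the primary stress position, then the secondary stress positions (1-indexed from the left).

Weights: 1 fi L, 2 do: L, 3 fi: L, 4 ge: L, 5 su L, 6 sig H.
Parse left to right (heavy = foot alone; LL = one foot; stranded L unfooted): (fi.ˈdo:) (fi:.ˈge:) su (ˈsig).
Foot heads: 2, 4, 6.
Primary stress on the leftmost head = syllable 2.
Secondary stress on 4, 6: fi.ˈdo:.fi:.ˌge:.su.ˌsig.

primary 2, secondary 4, 6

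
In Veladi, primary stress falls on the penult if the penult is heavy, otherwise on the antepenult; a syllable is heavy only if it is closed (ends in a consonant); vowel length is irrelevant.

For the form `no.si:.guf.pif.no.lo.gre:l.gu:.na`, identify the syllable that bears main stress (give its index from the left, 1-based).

7

Weights: 7 gre:l H, 8 gu: L, 9 na L.
The penult (syllable 8, gu:) is light, so stress falls on the antepenult (syllable 7, gre:l).
Primary stress: syllable 7 → no.si:.guf.pif.no.lo.ˈgre:l.gu:.na.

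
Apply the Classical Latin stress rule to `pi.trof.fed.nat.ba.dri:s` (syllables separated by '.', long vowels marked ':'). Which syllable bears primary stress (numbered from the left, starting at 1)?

4

Classical Latin: stress the penult if heavy (long vowel or closed), else the antepenult.
Weights: 4 nat H, 5 ba L, 6 dri:s H.
The penult (syllable 5, ba) is light, so stress falls on the antepenult (syllable 4, nat).
Stress on syllable 4: pi.trof.fed.ˈnat.ba.dri:s.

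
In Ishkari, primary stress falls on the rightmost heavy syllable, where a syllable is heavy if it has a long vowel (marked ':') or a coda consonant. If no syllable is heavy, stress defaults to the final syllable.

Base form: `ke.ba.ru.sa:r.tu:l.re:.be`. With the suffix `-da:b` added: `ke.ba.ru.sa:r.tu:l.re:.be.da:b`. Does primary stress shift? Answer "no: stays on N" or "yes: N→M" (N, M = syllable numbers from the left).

yes: 6→8

Base `ke.ba.ru.sa:r.tu:l.re:.be` (7 syllables):
  Weights: 1 ke L, 2 ba L, 3 ru L, 4 sa:r H, 5 tu:l H, 6 re: H, 7 be L.
  Heavy syllables in the domain: 4, 5, 6. The rightmost is syllable 6 (re:).
  → primary stress on syllable 6.
Suffixed `ke.ba.ru.sa:r.tu:l.re:.be.da:b` (8 syllables):
  Weights: 1 ke L, 2 ba L, 3 ru L, 4 sa:r H, 5 tu:l H, 6 re: H, 7 be L, 8 da:b H.
  Heavy syllables in the domain: 4, 5, 6, 8. The rightmost is syllable 8 (da:b).
  → primary stress on syllable 8.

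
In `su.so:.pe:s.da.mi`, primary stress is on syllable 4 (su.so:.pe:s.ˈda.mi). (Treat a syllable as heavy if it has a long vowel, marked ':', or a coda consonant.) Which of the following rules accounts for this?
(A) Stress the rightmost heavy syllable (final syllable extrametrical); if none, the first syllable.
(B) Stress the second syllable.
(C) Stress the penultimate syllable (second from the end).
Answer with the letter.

Rule A → syllable 3 (observed: 4).
Rule B → syllable 2 (observed: 4).
Rule C → syllable 4 ✓.

C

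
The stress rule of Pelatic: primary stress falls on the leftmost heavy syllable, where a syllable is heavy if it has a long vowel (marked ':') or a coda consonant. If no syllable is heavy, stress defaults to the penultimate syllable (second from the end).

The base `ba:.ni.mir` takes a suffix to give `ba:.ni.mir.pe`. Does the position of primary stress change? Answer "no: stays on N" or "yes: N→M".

no: stays on 1

Base `ba:.ni.mir` (3 syllables):
  Weights: 1 ba: H, 2 ni L, 3 mir H.
  Heavy syllables in the domain: 1, 3. The leftmost is syllable 1 (ba:).
  → primary stress on syllable 1.
Suffixed `ba:.ni.mir.pe` (4 syllables):
  Weights: 1 ba: H, 2 ni L, 3 mir H, 4 pe L.
  Heavy syllables in the domain: 1, 3. The leftmost is syllable 1 (ba:).
  → primary stress on syllable 1.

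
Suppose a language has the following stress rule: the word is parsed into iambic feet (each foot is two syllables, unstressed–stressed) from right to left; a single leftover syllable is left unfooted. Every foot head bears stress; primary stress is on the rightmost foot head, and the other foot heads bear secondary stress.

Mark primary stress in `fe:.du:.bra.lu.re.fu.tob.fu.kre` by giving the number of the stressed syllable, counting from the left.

Parse right to left into iambic (σˈσ) feet: fe: (du:.ˈbra) (lu.ˈre) (fu.ˈtob) (fu.ˈkre). Syllable 1 is left unfooted.
Foot heads (stressed positions): 3, 5, 7, 9.
End Rule Rightmost: primary stress on the rightmost head = syllable 9.
Primary stress: syllable 9 → fe:.du:.bra.lu.re.fu.tob.fu.ˈkre.

9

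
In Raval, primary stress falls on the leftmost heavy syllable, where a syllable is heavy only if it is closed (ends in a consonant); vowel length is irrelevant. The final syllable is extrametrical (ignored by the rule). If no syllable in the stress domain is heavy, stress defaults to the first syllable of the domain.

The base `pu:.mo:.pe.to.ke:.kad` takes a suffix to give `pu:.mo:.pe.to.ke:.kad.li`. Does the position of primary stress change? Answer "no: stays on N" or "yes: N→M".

yes: 1→6

Base `pu:.mo:.pe.to.ke:.kad` (6 syllables):
  The final syllable (6, kad) is extrametrical; the stress domain is syllables 1–5.
  Weights: 1 pu: L, 2 mo: L, 3 pe L, 4 to L, 5 ke: L.
  No heavy syllable in the domain; default to the first syllable of the domain = syllable 1.
  → primary stress on syllable 1.
Suffixed `pu:.mo:.pe.to.ke:.kad.li` (7 syllables):
  The final syllable (7, li) is extrametrical; the stress domain is syllables 1–6.
  Weights: 1 pu: L, 2 mo: L, 3 pe L, 4 to L, 5 ke: L, 6 kad H.
  Heavy syllables in the domain: 6. The leftmost is syllable 6 (kad).
  → primary stress on syllable 6.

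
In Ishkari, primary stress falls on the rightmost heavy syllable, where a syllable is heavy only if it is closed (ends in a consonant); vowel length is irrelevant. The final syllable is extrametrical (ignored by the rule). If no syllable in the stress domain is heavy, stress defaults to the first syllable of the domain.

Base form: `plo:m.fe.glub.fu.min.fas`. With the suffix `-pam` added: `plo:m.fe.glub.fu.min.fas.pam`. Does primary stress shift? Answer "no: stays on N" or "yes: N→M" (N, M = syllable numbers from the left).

Base `plo:m.fe.glub.fu.min.fas` (6 syllables):
  The final syllable (6, fas) is extrametrical; the stress domain is syllables 1–5.
  Weights: 1 plo:m H, 2 fe L, 3 glub H, 4 fu L, 5 min H.
  Heavy syllables in the domain: 1, 3, 5. The rightmost is syllable 5 (min).
  → primary stress on syllable 5.
Suffixed `plo:m.fe.glub.fu.min.fas.pam` (7 syllables):
  The final syllable (7, pam) is extrametrical; the stress domain is syllables 1–6.
  Weights: 1 plo:m H, 2 fe L, 3 glub H, 4 fu L, 5 min H, 6 fas H.
  Heavy syllables in the domain: 1, 3, 5, 6. The rightmost is syllable 6 (fas).
  → primary stress on syllable 6.

yes: 5→6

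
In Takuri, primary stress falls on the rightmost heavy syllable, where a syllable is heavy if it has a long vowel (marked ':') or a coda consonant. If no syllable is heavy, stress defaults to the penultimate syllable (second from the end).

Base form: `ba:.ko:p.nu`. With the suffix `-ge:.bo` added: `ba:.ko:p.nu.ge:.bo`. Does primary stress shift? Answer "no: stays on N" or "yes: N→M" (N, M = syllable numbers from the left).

yes: 2→4

Base `ba:.ko:p.nu` (3 syllables):
  Weights: 1 ba: H, 2 ko:p H, 3 nu L.
  Heavy syllables in the domain: 1, 2. The rightmost is syllable 2 (ko:p).
  → primary stress on syllable 2.
Suffixed `ba:.ko:p.nu.ge:.bo` (5 syllables):
  Weights: 1 ba: H, 2 ko:p H, 3 nu L, 4 ge: H, 5 bo L.
  Heavy syllables in the domain: 1, 2, 4. The rightmost is syllable 4 (ge:).
  → primary stress on syllable 4.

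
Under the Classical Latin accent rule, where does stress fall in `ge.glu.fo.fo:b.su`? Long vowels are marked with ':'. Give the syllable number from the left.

Classical Latin: stress the penult if heavy (long vowel or closed), else the antepenult.
Weights: 3 fo L, 4 fo:b H, 5 su L.
The penult (syllable 4, fo:b) is heavy, so it takes stress.
Stress on syllable 4: ge.glu.fo.ˈfo:b.su.

4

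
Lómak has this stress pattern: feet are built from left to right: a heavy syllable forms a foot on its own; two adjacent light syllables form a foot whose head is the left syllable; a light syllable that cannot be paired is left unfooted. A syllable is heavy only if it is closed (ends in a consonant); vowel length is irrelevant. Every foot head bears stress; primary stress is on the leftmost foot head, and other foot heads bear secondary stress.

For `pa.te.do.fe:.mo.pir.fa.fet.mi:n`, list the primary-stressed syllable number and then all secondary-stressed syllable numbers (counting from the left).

Weights: 1 pa L, 2 te L, 3 do L, 4 fe: L, 5 mo L, 6 pir H, 7 fa L, 8 fet H, 9 mi:n H.
Parse left to right (heavy = foot alone; LL = one foot; stranded L unfooted): (ˈpa.te) (ˈdo.fe:) mo (ˈpir) fa (ˈfet) (ˈmi:n).
Foot heads: 1, 3, 6, 8, 9.
Primary stress on the leftmost head = syllable 1.
Secondary stress on 3, 6, 8, 9: ˈpa.te.ˌdo.fe:.mo.ˌpir.fa.ˌfet.ˌmi:n.

primary 1, secondary 3, 6, 8, 9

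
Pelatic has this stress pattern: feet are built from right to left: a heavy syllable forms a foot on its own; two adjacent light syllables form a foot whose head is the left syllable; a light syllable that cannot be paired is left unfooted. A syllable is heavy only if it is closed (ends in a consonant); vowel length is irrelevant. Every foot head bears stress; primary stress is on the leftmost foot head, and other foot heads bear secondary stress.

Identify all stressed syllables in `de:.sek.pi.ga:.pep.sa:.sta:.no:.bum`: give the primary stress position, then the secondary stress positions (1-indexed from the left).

primary 2, secondary 3, 5, 7, 9

Weights: 1 de: L, 2 sek H, 3 pi L, 4 ga: L, 5 pep H, 6 sa: L, 7 sta: L, 8 no: L, 9 bum H.
Parse right to left (heavy = foot alone; LL = one foot; stranded L unfooted): de: (ˈsek) (ˈpi.ga:) (ˈpep) sa: (ˈsta:.no:) (ˈbum).
Foot heads: 2, 3, 5, 7, 9.
Primary stress on the leftmost head = syllable 2.
Secondary stress on 3, 5, 7, 9: de:.ˈsek.ˌpi.ga:.ˌpep.sa:.ˌsta:.no:.ˌbum.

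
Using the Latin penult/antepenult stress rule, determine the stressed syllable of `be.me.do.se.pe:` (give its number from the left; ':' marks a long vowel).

3

Classical Latin: stress the penult if heavy (long vowel or closed), else the antepenult.
Weights: 3 do L, 4 se L, 5 pe: H.
The penult (syllable 4, se) is light, so stress falls on the antepenult (syllable 3, do).
Stress on syllable 3: be.me.ˈdo.se.pe:.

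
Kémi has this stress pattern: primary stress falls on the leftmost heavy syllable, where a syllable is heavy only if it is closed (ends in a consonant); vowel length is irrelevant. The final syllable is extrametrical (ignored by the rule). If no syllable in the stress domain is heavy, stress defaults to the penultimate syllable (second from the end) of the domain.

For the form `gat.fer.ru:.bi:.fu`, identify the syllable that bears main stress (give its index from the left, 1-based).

1

The final syllable (5, fu) is extrametrical; the stress domain is syllables 1–4.
Weights: 1 gat H, 2 fer H, 3 ru: L, 4 bi: L.
Heavy syllables in the domain: 1, 2. The leftmost is syllable 1 (gat).
Primary stress: syllable 1 → ˈgat.fer.ru:.bi:.fu.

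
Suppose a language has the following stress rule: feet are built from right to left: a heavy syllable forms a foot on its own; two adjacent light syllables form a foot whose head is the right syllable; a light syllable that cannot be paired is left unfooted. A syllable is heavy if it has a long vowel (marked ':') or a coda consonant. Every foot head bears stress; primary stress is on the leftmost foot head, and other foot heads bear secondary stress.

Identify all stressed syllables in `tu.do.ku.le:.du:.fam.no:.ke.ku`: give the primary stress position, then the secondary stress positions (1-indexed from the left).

Weights: 1 tu L, 2 do L, 3 ku L, 4 le: H, 5 du: H, 6 fam H, 7 no: H, 8 ke L, 9 ku L.
Parse right to left (heavy = foot alone; LL = one foot; stranded L unfooted): tu (do.ˈku) (ˈle:) (ˈdu:) (ˈfam) (ˈno:) (ke.ˈku).
Foot heads: 3, 4, 5, 6, 7, 9.
Primary stress on the leftmost head = syllable 3.
Secondary stress on 4, 5, 6, 7, 9: tu.do.ˈku.ˌle:.ˌdu:.ˌfam.ˌno:.ke.ˌku.

primary 3, secondary 4, 5, 6, 7, 9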